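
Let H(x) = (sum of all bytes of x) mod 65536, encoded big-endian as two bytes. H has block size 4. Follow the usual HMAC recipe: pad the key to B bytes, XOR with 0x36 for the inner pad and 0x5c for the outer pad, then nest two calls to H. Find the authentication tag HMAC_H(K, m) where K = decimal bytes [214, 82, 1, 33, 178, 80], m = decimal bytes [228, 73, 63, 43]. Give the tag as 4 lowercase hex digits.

Key decimal bytes [214, 82, 1, 33, 178, 80] = d6 52 01 21 b2 50 is 6 bytes > B = 4, so hash it first: H(key) = 02 4c, then zero-pad to 4 bytes: K' = 02 4c 00 00.
K' ⊕ ipad = 34 7a 36 36.  K' ⊕ opad = 5e 10 5c 5c.
Inner input = (K'⊕ipad) ∥ m = 34 7a 36 36 ∥ e4 49 3f 2b.
Inner hash: sum = 52+122+54+54+228+73+63+43 = 689 → 02 b1.
Outer input = (K'⊕opad) ∥ inner = 5e 10 5c 5c ∥ 02 b1.
Outer hash (tag): sum = 94+16+92+92+2+177 = 473 → 01 d9.

01d9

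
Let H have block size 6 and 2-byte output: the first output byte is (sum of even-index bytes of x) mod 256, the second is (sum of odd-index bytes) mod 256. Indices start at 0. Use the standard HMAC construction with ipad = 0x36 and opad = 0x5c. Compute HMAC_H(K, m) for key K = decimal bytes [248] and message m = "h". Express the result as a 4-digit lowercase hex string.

feb6

Key decimal bytes [248] = f8 is 1 byte ≤ B = 6; zero-pad to 6 bytes: K' = f8 00 00 00 00 00.
K' ⊕ ipad = ce 36 36 36 36 36.  K' ⊕ opad = a4 5c 5c 5c 5c 5c.
Inner input = (K'⊕ipad) ∥ m = ce 36 36 36 36 36 ∥ 68.
Inner hash: even-index sum = 418 mod 256 = 162; odd-index sum = 162 mod 256 = 162 → a2 a2.
Outer input = (K'⊕opad) ∥ inner = a4 5c 5c 5c 5c 5c ∥ a2 a2.
Outer hash (tag): even-index sum = 510 mod 256 = 254; odd-index sum = 438 mod 256 = 182 → fe b6.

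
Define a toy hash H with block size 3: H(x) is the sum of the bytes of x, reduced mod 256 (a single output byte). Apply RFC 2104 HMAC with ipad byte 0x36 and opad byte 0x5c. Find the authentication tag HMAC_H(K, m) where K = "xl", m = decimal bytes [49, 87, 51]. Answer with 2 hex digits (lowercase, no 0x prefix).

49

Key "xl" = 78 6c is 2 bytes ≤ B = 3; zero-pad to 3 bytes: K' = 78 6c 00.
K' ⊕ ipad = 4e 5a 36.  K' ⊕ opad = 24 30 5c.
Inner input = (K'⊕ipad) ∥ m = 4e 5a 36 ∥ 31 57 33.
Inner hash: sum = 78+90+54+49+87+51 = 409; mod 256 = 153 → 99.
Outer input = (K'⊕opad) ∥ inner = 24 30 5c ∥ 99.
Outer hash (tag): sum = 36+48+92+153 = 329; mod 256 = 73 → 49.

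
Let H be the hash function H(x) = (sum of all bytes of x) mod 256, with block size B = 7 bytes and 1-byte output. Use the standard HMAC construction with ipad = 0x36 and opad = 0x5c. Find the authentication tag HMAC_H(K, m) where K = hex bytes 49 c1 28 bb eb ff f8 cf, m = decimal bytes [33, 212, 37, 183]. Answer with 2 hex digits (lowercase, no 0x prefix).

Key hex bytes 49 c1 28 bb eb ff f8 cf is 8 bytes > B = 7, so hash it first: H(key) = 9e, then zero-pad to 7 bytes: K' = 9e 00 00 00 00 00 00.
K' ⊕ ipad = a8 36 36 36 36 36 36.  K' ⊕ opad = c2 5c 5c 5c 5c 5c 5c.
Inner input = (K'⊕ipad) ∥ m = a8 36 36 36 36 36 36 ∥ 21 d4 25 b7.
Inner hash: sum = 168+54+54+54+54+54+54+33+212+37+183 = 957; mod 256 = 189 → bd.
Outer input = (K'⊕opad) ∥ inner = c2 5c 5c 5c 5c 5c 5c ∥ bd.
Outer hash (tag): sum = 194+92+92+92+92+92+92+189 = 935; mod 256 = 167 → a7.

a7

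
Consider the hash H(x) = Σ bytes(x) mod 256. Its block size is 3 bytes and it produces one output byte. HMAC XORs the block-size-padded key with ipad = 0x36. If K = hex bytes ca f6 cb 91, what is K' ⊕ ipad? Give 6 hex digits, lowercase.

Key hex bytes ca f6 cb 91 is 4 bytes > B = 3, so hash it first: H(key) = 1c, then zero-pad to 3 bytes: K' = 1c 00 00.
XOR each byte with 0x36: 1c⊕36=2a, 00⊕36=36, 00⊕36=36.

2a3636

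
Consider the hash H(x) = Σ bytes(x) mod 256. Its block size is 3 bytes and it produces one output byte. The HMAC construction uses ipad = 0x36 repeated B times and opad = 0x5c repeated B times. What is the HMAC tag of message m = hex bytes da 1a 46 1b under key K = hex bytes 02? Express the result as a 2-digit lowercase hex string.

0b

Key hex bytes 02 is 1 byte ≤ B = 3; zero-pad to 3 bytes: K' = 02 00 00.
K' ⊕ ipad = 34 36 36.  K' ⊕ opad = 5e 5c 5c.
Inner input = (K'⊕ipad) ∥ m = 34 36 36 ∥ da 1a 46 1b.
Inner hash: sum = 52+54+54+218+26+70+27 = 501; mod 256 = 245 → f5.
Outer input = (K'⊕opad) ∥ inner = 5e 5c 5c ∥ f5.
Outer hash (tag): sum = 94+92+92+245 = 523; mod 256 = 11 → 0b.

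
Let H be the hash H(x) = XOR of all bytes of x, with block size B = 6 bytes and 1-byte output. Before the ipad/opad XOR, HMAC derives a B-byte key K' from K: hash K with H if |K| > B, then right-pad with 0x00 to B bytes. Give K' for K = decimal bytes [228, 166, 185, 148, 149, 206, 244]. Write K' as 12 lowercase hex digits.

c00000000000

|K| = 7 > B = 6, so first hash the key.
H(K): XOR e4⊕a6⊕b9⊕94⊕95⊕ce⊕f4 = c0.
Zero-pad H(K) = c0 to 6 bytes: K' = c0 00 00 00 00 00.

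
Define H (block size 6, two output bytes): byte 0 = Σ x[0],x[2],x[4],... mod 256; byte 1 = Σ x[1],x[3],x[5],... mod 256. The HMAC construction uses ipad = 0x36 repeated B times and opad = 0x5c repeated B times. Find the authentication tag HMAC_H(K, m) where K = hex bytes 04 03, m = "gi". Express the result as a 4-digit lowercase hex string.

Key hex bytes 04 03 is 2 bytes ≤ B = 6; zero-pad to 6 bytes: K' = 04 03 00 00 00 00.
K' ⊕ ipad = 32 35 36 36 36 36.  K' ⊕ opad = 58 5f 5c 5c 5c 5c.
Inner input = (K'⊕ipad) ∥ m = 32 35 36 36 36 36 ∥ 67 69.
Inner hash: even-index sum = 261 mod 256 = 5; odd-index sum = 266 mod 256 = 10 → 05 0a.
Outer input = (K'⊕opad) ∥ inner = 58 5f 5c 5c 5c 5c ∥ 05 0a.
Outer hash (tag): even-index sum = 277 mod 256 = 21; odd-index sum = 289 mod 256 = 33 → 15 21.

1521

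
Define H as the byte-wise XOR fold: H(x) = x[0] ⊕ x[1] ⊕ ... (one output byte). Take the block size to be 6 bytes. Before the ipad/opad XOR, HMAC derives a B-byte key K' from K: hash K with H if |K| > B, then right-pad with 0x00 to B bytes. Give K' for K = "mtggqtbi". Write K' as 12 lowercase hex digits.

|K| = 8 > B = 6, so first hash the key.
H(K): XOR 6d⊕74⊕67⊕67⊕71⊕74⊕62⊕69 = 17.
Zero-pad H(K) = 17 to 6 bytes: K' = 17 00 00 00 00 00.

170000000000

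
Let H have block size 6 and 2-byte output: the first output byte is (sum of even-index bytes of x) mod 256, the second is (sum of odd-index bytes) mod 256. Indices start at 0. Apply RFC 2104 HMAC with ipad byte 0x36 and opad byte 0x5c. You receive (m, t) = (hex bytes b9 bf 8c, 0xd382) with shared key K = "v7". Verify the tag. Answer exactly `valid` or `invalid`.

invalid

Key "v7" = 76 37 is 2 bytes ≤ B = 6; zero-pad to 6 bytes: K' = 76 37 00 00 00 00.
K' ⊕ ipad = 40 01 36 36 36 36; K' ⊕ opad = 2a 6b 5c 5c 5c 5c.
Inner hash: even-index sum = 497 mod 256 = 241; odd-index sum = 300 mod 256 = 44 → f1 2c.
Outer hash (recomputed tag): even-index sum = 467 mod 256 = 211; odd-index sum = 335 mod 256 = 79 → d3 4f.
Recomputed tag = d34f; claimed = d382 → mismatch.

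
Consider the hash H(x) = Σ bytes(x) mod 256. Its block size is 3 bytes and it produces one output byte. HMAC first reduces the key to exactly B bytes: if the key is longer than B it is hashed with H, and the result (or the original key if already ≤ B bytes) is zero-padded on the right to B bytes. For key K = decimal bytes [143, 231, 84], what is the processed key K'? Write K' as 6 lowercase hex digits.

8fe754

Key decimal bytes [143, 231, 84] = 8f e7 54 is exactly B = 3 bytes: K' = 8f e7 54.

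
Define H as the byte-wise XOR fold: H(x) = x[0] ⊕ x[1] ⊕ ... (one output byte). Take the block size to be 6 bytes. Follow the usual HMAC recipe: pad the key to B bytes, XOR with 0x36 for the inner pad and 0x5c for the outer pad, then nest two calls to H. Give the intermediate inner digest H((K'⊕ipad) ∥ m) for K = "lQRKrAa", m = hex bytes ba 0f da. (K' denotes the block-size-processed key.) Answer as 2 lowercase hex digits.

19

Key "lQRKrAa" = 6c 51 52 4b 72 41 61 is 7 bytes > B = 6, so hash it first: H(key) = 76, then zero-pad to 6 bytes: K' = 76 00 00 00 00 00.
K' ⊕ ipad = 40 36 36 36 36 36.
Inner input = 40 36 36 36 36 36 ∥ ba 0f da.
Inner hash: XOR 40⊕36⊕36⊕36⊕36⊕36⊕ba⊕0f⊕da = 19.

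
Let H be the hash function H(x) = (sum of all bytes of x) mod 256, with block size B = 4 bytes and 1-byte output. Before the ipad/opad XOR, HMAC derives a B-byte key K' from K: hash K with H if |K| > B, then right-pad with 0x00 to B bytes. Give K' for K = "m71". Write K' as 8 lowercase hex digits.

Key "m71" = 6d 37 31 is 3 bytes ≤ B = 4; zero-pad to 4 bytes: K' = 6d 37 31 00.

6d373100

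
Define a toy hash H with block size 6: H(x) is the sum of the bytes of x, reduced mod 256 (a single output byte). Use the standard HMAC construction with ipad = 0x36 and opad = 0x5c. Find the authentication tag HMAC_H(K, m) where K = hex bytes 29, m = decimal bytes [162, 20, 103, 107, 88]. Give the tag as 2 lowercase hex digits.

4e

Key hex bytes 29 is 1 byte ≤ B = 6; zero-pad to 6 bytes: K' = 29 00 00 00 00 00.
K' ⊕ ipad = 1f 36 36 36 36 36.  K' ⊕ opad = 75 5c 5c 5c 5c 5c.
Inner input = (K'⊕ipad) ∥ m = 1f 36 36 36 36 36 ∥ a2 14 67 6b 58.
Inner hash: sum = 31+54+54+54+54+54+162+20+103+107+88 = 781; mod 256 = 13 → 0d.
Outer input = (K'⊕opad) ∥ inner = 75 5c 5c 5c 5c 5c ∥ 0d.
Outer hash (tag): sum = 117+92+92+92+92+92+13 = 590; mod 256 = 78 → 4e.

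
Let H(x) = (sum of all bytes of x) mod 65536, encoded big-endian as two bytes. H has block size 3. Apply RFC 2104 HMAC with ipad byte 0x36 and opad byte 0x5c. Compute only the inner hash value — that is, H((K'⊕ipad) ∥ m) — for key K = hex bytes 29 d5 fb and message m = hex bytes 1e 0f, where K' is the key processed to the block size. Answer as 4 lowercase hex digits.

Key hex bytes 29 d5 fb is exactly B = 3 bytes: K' = 29 d5 fb.
K' ⊕ ipad = 1f e3 cd.
Inner input = 1f e3 cd ∥ 1e 0f.
Inner hash: sum = 31+227+205+30+15 = 508 → 01 fc.

01fc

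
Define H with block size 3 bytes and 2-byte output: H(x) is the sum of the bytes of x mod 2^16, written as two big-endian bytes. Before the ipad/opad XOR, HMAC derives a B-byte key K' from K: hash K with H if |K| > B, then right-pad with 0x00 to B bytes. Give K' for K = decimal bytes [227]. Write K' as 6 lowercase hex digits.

Key decimal bytes [227] = e3 is 1 byte ≤ B = 3; zero-pad to 3 bytes: K' = e3 00 00.

e30000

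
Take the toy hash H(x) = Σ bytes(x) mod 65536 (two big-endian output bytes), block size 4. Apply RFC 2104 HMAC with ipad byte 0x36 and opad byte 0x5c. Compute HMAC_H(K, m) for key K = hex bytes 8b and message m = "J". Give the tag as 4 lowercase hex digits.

0295

Key hex bytes 8b is 1 byte ≤ B = 4; zero-pad to 4 bytes: K' = 8b 00 00 00.
K' ⊕ ipad = bd 36 36 36.  K' ⊕ opad = d7 5c 5c 5c.
Inner input = (K'⊕ipad) ∥ m = bd 36 36 36 ∥ 4a.
Inner hash: sum = 189+54+54+54+74 = 425 → 01 a9.
Outer input = (K'⊕opad) ∥ inner = d7 5c 5c 5c ∥ 01 a9.
Outer hash (tag): sum = 215+92+92+92+1+169 = 661 → 02 95.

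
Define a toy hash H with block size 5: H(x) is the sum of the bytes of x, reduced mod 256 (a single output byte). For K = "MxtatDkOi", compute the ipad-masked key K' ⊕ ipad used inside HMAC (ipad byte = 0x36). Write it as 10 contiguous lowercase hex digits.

4336363636

Key "MxtatDkOi" = 4d 78 74 61 74 44 6b 4f 69 is 9 bytes > B = 5, so hash it first: H(key) = 75, then zero-pad to 5 bytes: K' = 75 00 00 00 00.
XOR each byte with 0x36: 75⊕36=43, 00⊕36=36, 00⊕36=36, 00⊕36=36, 00⊕36=36.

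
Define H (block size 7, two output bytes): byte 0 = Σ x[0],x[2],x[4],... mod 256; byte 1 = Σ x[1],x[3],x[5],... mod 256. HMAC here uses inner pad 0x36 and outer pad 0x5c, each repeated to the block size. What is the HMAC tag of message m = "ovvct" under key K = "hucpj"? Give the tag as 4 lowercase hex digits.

1dcf

Key "hucpj" = 68 75 63 70 6a is 5 bytes ≤ B = 7; zero-pad to 7 bytes: K' = 68 75 63 70 6a 00 00.
K' ⊕ ipad = 5e 43 55 46 5c 36 36.  K' ⊕ opad = 34 29 3f 2c 36 5c 5c.
Inner input = (K'⊕ipad) ∥ m = 5e 43 55 46 5c 36 36 ∥ 6f 76 76 63 74.
Inner hash: even-index sum = 542 mod 256 = 30; odd-index sum = 536 mod 256 = 24 → 1e 18.
Outer input = (K'⊕opad) ∥ inner = 34 29 3f 2c 36 5c 5c ∥ 1e 18.
Outer hash (tag): even-index sum = 285 mod 256 = 29; odd-index sum = 207 mod 256 = 207 → 1d cf.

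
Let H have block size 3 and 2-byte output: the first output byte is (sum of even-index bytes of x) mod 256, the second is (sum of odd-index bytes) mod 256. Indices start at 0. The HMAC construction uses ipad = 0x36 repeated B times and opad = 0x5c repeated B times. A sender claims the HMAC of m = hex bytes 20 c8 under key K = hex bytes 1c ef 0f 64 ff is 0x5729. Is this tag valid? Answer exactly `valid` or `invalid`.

valid

Key hex bytes 1c ef 0f 64 ff is 5 bytes > B = 3, so hash it first: H(key) = 2a 53, then zero-pad to 3 bytes: K' = 2a 53 00.
K' ⊕ ipad = 1c 65 36; K' ⊕ opad = 76 0f 5c.
Inner hash: even-index sum = 282 mod 256 = 26; odd-index sum = 133 mod 256 = 133 → 1a 85.
Outer hash (recomputed tag): even-index sum = 343 mod 256 = 87; odd-index sum = 41 mod 256 = 41 → 57 29.
Recomputed tag = 5729; claimed = 5729 → match.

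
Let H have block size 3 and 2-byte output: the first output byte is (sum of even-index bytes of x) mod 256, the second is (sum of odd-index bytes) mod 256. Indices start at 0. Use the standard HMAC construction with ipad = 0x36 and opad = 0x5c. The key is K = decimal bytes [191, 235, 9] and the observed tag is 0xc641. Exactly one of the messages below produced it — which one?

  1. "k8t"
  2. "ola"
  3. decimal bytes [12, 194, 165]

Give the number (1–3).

3

Key decimal bytes [191, 235, 9] = bf eb 09 is exactly B = 3 bytes: K' = bf eb 09.
K' ⊕ ipad = 89 dd 3f; K' ⊕ opad = e3 b7 55.
m1: inner = H(89 dd 3f 6b 38 74) = 00 bc; tag = H(e3 b7 55 00 bc) = f4b7
m2: inner = H(89 dd 3f 6f 6c 61) = 34 ad; tag = H(e3 b7 55 34 ad) = e5eb
m3: inner = H(89 dd 3f 0c c2 a5) = 8a 8e; tag = H(e3 b7 55 8a 8e) = c641 ← matches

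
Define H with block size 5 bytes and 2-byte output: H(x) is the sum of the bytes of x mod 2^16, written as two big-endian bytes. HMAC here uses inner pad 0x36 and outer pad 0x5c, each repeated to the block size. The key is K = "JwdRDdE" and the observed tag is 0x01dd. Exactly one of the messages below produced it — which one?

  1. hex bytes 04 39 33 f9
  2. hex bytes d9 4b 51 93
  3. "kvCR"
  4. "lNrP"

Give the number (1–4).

Key "JwdRDdE" = 4a 77 64 52 44 64 45 is 7 bytes > B = 5, so hash it first: H(key) = 02 64, then zero-pad to 5 bytes: K' = 02 64 00 00 00.
K' ⊕ ipad = 34 52 36 36 36; K' ⊕ opad = 5e 38 5c 5c 5c.
m1: inner = H(34 52 36 36 36 04 39 33 f9) = 02 91; tag = H(5e 38 5c 5c 5c 02 91) = 023d
m2: inner = H(34 52 36 36 36 d9 4b 51 93) = 03 30; tag = H(5e 38 5c 5c 5c 03 30) = 01dd ← matches
m3: inner = H(34 52 36 36 36 6b 76 43 52) = 02 9e; tag = H(5e 38 5c 5c 5c 02 9e) = 024a
m4: inner = H(34 52 36 36 36 6c 4e 72 50) = 02 a4; tag = H(5e 38 5c 5c 5c 02 a4) = 0250

2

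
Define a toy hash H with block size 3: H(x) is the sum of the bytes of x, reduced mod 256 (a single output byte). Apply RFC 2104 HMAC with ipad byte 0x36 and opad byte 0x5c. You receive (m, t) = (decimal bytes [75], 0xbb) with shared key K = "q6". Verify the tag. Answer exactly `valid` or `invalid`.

Key "q6" = 71 36 is 2 bytes ≤ B = 3; zero-pad to 3 bytes: K' = 71 36 00.
K' ⊕ ipad = 47 00 36; K' ⊕ opad = 2d 6a 5c.
Inner hash: sum = 71+0+54+75 = 200 → c8.
Outer hash (recomputed tag): sum = 45+106+92+200 = 443; mod 256 = 187 → bb.
Recomputed tag = bb; claimed = bb → match.

valid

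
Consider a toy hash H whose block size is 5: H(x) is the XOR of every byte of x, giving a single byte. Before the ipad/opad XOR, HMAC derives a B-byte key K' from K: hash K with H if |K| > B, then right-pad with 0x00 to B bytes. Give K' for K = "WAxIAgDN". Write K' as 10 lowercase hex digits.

|K| = 8 > B = 5, so first hash the key.
H(K): XOR 57⊕41⊕78⊕49⊕41⊕67⊕44⊕4e = 0b.
Zero-pad H(K) = 0b to 5 bytes: K' = 0b 00 00 00 00.

0b00000000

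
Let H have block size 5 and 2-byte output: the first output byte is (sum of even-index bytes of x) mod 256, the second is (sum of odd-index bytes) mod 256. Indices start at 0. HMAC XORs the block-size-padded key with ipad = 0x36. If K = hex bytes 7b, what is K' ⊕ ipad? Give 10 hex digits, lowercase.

Key hex bytes 7b is 1 byte ≤ B = 5; zero-pad to 5 bytes: K' = 7b 00 00 00 00.
XOR each byte with 0x36: 7b⊕36=4d, 00⊕36=36, 00⊕36=36, 00⊕36=36, 00⊕36=36.

4d36363636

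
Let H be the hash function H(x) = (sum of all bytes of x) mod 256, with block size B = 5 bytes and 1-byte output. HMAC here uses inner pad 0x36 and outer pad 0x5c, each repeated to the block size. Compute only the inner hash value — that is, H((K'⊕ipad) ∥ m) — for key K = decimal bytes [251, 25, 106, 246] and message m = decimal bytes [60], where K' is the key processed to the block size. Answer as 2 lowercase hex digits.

8a

Key decimal bytes [251, 25, 106, 246] = fb 19 6a f6 is 4 bytes ≤ B = 5; zero-pad to 5 bytes: K' = fb 19 6a f6 00.
K' ⊕ ipad = cd 2f 5c c0 36.
Inner input = cd 2f 5c c0 36 ∥ 3c.
Inner hash: sum = 205+47+92+192+54+60 = 650; mod 256 = 138 → 8a.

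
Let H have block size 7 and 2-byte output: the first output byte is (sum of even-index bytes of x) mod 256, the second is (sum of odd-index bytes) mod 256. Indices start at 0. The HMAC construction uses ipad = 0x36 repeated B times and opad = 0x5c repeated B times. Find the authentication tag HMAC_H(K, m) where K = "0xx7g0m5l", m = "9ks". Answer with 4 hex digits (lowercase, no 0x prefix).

02eb

Key "0xx7g0m5l" = 30 78 78 37 67 30 6d 35 6c is 9 bytes > B = 7, so hash it first: H(key) = e8 14, then zero-pad to 7 bytes: K' = e8 14 00 00 00 00 00.
K' ⊕ ipad = de 22 36 36 36 36 36.  K' ⊕ opad = b4 48 5c 5c 5c 5c 5c.
Inner input = (K'⊕ipad) ∥ m = de 22 36 36 36 36 36 ∥ 39 6b 73.
Inner hash: even-index sum = 491 mod 256 = 235; odd-index sum = 314 mod 256 = 58 → eb 3a.
Outer input = (K'⊕opad) ∥ inner = b4 48 5c 5c 5c 5c 5c ∥ eb 3a.
Outer hash (tag): even-index sum = 514 mod 256 = 2; odd-index sum = 491 mod 256 = 235 → 02 eb.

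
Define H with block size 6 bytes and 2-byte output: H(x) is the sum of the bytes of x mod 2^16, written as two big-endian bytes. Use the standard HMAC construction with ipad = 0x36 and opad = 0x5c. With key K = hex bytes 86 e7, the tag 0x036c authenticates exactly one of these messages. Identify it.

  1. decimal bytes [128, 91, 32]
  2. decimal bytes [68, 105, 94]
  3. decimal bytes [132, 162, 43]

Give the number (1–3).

Key hex bytes 86 e7 is 2 bytes ≤ B = 6; zero-pad to 6 bytes: K' = 86 e7 00 00 00 00.
K' ⊕ ipad = b0 d1 36 36 36 36; K' ⊕ opad = da bb 5c 5c 5c 5c.
m1: inner = H(b0 d1 36 36 36 36 80 5b 20) = 03 54; tag = H(da bb 5c 5c 5c 5c 03 54) = 035c
m2: inner = H(b0 d1 36 36 36 36 44 69 5e) = 03 64; tag = H(da bb 5c 5c 5c 5c 03 64) = 036c ← matches
m3: inner = H(b0 d1 36 36 36 36 84 a2 2b) = 03 aa; tag = H(da bb 5c 5c 5c 5c 03 aa) = 03b2

2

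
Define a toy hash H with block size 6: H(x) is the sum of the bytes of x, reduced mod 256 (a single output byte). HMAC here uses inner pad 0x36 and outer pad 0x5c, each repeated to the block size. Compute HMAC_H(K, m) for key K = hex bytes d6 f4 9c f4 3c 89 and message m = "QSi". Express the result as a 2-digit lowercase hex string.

b3

Key hex bytes d6 f4 9c f4 3c 89 is exactly B = 6 bytes: K' = d6 f4 9c f4 3c 89.
K' ⊕ ipad = e0 c2 aa c2 0a bf.  K' ⊕ opad = 8a a8 c0 a8 60 d5.
Inner input = (K'⊕ipad) ∥ m = e0 c2 aa c2 0a bf ∥ 51 53 69.
Inner hash: sum = 224+194+170+194+10+191+81+83+105 = 1252; mod 256 = 228 → e4.
Outer input = (K'⊕opad) ∥ inner = 8a a8 c0 a8 60 d5 ∥ e4.
Outer hash (tag): sum = 138+168+192+168+96+213+228 = 1203; mod 256 = 179 → b3.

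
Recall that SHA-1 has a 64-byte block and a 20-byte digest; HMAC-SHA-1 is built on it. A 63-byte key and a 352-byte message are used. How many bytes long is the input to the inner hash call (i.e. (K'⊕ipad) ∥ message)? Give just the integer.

416

Key is 63 ≤ 64 bytes, zero-padded: |K'| = 64.
Inner input = (K'⊕ipad) ∥ m → 64 + 352 = 416 bytes.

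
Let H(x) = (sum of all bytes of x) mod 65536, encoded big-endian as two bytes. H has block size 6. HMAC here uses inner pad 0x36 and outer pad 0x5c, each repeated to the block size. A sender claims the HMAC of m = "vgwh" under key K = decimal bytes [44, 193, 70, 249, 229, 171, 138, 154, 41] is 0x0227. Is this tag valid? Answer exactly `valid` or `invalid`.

Key decimal bytes [44, 193, 70, 249, 229, 171, 138, 154, 41] = 2c c1 46 f9 e5 ab 8a 9a 29 is 9 bytes > B = 6, so hash it first: H(key) = 05 09, then zero-pad to 6 bytes: K' = 05 09 00 00 00 00.
K' ⊕ ipad = 33 3f 36 36 36 36; K' ⊕ opad = 59 55 5c 5c 5c 5c.
Inner hash: sum = 51+63+54+54+54+54+118+103+119+104 = 774 → 03 06.
Outer hash (recomputed tag): sum = 89+85+92+92+92+92+3+6 = 551 → 02 27.
Recomputed tag = 0227; claimed = 0227 → match.

valid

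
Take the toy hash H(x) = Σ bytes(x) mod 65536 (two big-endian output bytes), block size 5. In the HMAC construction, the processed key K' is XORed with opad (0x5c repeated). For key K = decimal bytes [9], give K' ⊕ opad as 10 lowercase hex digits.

Key decimal bytes [9] = 09 is 1 byte ≤ B = 5; zero-pad to 5 bytes: K' = 09 00 00 00 00.
XOR each byte with 0x5c: 09⊕5c=55, 00⊕5c=5c, 00⊕5c=5c, 00⊕5c=5c, 00⊕5c=5c.

555c5c5c5c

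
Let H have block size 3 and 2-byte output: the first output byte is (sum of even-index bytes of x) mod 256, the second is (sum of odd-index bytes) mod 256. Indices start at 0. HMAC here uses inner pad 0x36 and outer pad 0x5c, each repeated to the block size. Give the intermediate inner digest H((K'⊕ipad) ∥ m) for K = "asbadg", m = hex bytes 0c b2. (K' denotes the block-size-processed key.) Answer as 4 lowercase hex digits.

Key "asbadg" = 61 73 62 61 64 67 is 6 bytes > B = 3, so hash it first: H(key) = 27 3b, then zero-pad to 3 bytes: K' = 27 3b 00.
K' ⊕ ipad = 11 0d 36.
Inner input = 11 0d 36 ∥ 0c b2.
Inner hash: even-index sum = 249 mod 256 = 249; odd-index sum = 25 mod 256 = 25 → f9 19.

f919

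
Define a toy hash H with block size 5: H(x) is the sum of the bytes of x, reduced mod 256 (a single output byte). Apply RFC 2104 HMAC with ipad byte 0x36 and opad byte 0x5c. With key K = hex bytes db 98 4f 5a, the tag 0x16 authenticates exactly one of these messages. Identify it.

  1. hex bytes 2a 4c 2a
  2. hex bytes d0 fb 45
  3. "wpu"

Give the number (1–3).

1

Key hex bytes db 98 4f 5a is 4 bytes ≤ B = 5; zero-pad to 5 bytes: K' = db 98 4f 5a 00.
K' ⊕ ipad = ed ae 79 6c 36; K' ⊕ opad = 87 c4 13 06 5c.
m1: inner = H(ed ae 79 6c 36 2a 4c 2a) = 56; tag = H(87 c4 13 06 5c 56) = 16 ← matches
m2: inner = H(ed ae 79 6c 36 d0 fb 45) = c6; tag = H(87 c4 13 06 5c c6) = 86
m3: inner = H(ed ae 79 6c 36 77 70 75) = 12; tag = H(87 c4 13 06 5c 12) = d2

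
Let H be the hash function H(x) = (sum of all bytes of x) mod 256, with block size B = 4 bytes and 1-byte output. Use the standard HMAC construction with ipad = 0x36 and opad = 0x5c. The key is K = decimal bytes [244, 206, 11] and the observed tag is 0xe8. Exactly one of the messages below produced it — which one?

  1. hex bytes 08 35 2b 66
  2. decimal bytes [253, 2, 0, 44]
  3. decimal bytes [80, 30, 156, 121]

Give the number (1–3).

1

Key decimal bytes [244, 206, 11] = f4 ce 0b is 3 bytes ≤ B = 4; zero-pad to 4 bytes: K' = f4 ce 0b 00.
K' ⊕ ipad = c2 f8 3d 36; K' ⊕ opad = a8 92 57 5c.
m1: inner = H(c2 f8 3d 36 08 35 2b 66) = fb; tag = H(a8 92 57 5c fb) = e8 ← matches
m2: inner = H(c2 f8 3d 36 fd 02 00 2c) = 58; tag = H(a8 92 57 5c 58) = 45
m3: inner = H(c2 f8 3d 36 50 1e 9c 79) = b0; tag = H(a8 92 57 5c b0) = 9d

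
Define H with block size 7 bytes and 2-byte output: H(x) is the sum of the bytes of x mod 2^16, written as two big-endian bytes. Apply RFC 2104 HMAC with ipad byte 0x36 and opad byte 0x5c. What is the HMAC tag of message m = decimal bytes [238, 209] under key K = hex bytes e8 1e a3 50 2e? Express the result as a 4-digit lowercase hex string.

Key hex bytes e8 1e a3 50 2e is 5 bytes ≤ B = 7; zero-pad to 7 bytes: K' = e8 1e a3 50 2e 00 00.
K' ⊕ ipad = de 28 95 66 18 36 36.  K' ⊕ opad = b4 42 ff 0c 72 5c 5c.
Inner input = (K'⊕ipad) ∥ m = de 28 95 66 18 36 36 ∥ ee d1.
Inner hash: sum = 222+40+149+102+24+54+54+238+209 = 1092 → 04 44.
Outer input = (K'⊕opad) ∥ inner = b4 42 ff 0c 72 5c 5c ∥ 04 44.
Outer hash (tag): sum = 180+66+255+12+114+92+92+4+68 = 883 → 03 73.

0373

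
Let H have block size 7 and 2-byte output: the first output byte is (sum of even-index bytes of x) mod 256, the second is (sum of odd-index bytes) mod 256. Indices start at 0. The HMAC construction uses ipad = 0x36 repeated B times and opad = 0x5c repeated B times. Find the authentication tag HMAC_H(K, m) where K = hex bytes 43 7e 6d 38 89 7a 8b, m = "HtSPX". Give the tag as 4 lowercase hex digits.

91bc

Key hex bytes 43 7e 6d 38 89 7a 8b is exactly B = 7 bytes: K' = 43 7e 6d 38 89 7a 8b.
K' ⊕ ipad = 75 48 5b 0e bf 4c bd.  K' ⊕ opad = 1f 22 31 64 d5 26 d7.
Inner input = (K'⊕ipad) ∥ m = 75 48 5b 0e bf 4c bd ∥ 48 74 53 50 58.
Inner hash: even-index sum = 784 mod 256 = 16; odd-index sum = 405 mod 256 = 149 → 10 95.
Outer input = (K'⊕opad) ∥ inner = 1f 22 31 64 d5 26 d7 ∥ 10 95.
Outer hash (tag): even-index sum = 657 mod 256 = 145; odd-index sum = 188 mod 256 = 188 → 91 bc.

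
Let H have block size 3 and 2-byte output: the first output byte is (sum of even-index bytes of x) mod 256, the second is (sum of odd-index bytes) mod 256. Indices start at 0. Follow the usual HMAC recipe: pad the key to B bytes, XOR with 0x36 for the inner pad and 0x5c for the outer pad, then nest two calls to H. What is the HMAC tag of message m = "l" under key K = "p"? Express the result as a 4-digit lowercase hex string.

Key "p" = 70 is 1 byte ≤ B = 3; zero-pad to 3 bytes: K' = 70 00 00.
K' ⊕ ipad = 46 36 36.  K' ⊕ opad = 2c 5c 5c.
Inner input = (K'⊕ipad) ∥ m = 46 36 36 ∥ 6c.
Inner hash: even-index sum = 124 mod 256 = 124; odd-index sum = 162 mod 256 = 162 → 7c a2.
Outer input = (K'⊕opad) ∥ inner = 2c 5c 5c ∥ 7c a2.
Outer hash (tag): even-index sum = 298 mod 256 = 42; odd-index sum = 216 mod 256 = 216 → 2a d8.

2ad8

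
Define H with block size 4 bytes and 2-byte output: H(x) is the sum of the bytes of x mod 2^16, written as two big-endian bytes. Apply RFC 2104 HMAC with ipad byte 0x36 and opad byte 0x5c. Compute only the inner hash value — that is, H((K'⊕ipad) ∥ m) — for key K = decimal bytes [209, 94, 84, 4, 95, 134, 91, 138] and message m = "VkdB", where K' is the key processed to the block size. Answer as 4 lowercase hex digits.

026f

Key decimal bytes [209, 94, 84, 4, 95, 134, 91, 138] = d1 5e 54 04 5f 86 5b 8a is 8 bytes > B = 4, so hash it first: H(key) = 03 51, then zero-pad to 4 bytes: K' = 03 51 00 00.
K' ⊕ ipad = 35 67 36 36.
Inner input = 35 67 36 36 ∥ 56 6b 64 42.
Inner hash: sum = 53+103+54+54+86+107+100+66 = 623 → 02 6f.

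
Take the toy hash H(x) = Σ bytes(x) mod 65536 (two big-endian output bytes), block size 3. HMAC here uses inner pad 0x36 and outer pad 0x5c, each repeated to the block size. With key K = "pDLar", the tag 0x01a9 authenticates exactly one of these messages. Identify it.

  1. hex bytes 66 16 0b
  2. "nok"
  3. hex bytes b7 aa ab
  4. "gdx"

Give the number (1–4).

3

Key "pDLar" = 70 44 4c 61 72 is 5 bytes > B = 3, so hash it first: H(key) = 01 d3, then zero-pad to 3 bytes: K' = 01 d3 00.
K' ⊕ ipad = 37 e5 36; K' ⊕ opad = 5d 8f 5c.
m1: inner = H(37 e5 36 66 16 0b) = 01 d9; tag = H(5d 8f 5c 01 d9) = 0222
m2: inner = H(37 e5 36 6e 6f 6b) = 02 9a; tag = H(5d 8f 5c 02 9a) = 01e4
m3: inner = H(37 e5 36 b7 aa ab) = 03 5e; tag = H(5d 8f 5c 03 5e) = 01a9 ← matches
m4: inner = H(37 e5 36 67 64 78) = 02 95; tag = H(5d 8f 5c 02 95) = 01df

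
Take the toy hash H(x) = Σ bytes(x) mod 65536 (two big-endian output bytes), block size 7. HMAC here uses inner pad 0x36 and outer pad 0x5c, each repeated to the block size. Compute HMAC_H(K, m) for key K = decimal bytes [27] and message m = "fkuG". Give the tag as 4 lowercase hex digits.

036f

Key decimal bytes [27] = 1b is 1 byte ≤ B = 7; zero-pad to 7 bytes: K' = 1b 00 00 00 00 00 00.
K' ⊕ ipad = 2d 36 36 36 36 36 36.  K' ⊕ opad = 47 5c 5c 5c 5c 5c 5c.
Inner input = (K'⊕ipad) ∥ m = 2d 36 36 36 36 36 36 ∥ 66 6b 75 47.
Inner hash: sum = 45+54+54+54+54+54+54+102+107+117+71 = 766 → 02 fe.
Outer input = (K'⊕opad) ∥ inner = 47 5c 5c 5c 5c 5c 5c ∥ 02 fe.
Outer hash (tag): sum = 71+92+92+92+92+92+92+2+254 = 879 → 03 6f.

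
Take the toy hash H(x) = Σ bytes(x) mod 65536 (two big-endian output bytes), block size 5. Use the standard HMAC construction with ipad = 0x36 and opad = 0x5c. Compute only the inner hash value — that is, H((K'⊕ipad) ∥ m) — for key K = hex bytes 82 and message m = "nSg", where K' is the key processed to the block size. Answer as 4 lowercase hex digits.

02b4

Key hex bytes 82 is 1 byte ≤ B = 5; zero-pad to 5 bytes: K' = 82 00 00 00 00.
K' ⊕ ipad = b4 36 36 36 36.
Inner input = b4 36 36 36 36 ∥ 6e 53 67.
Inner hash: sum = 180+54+54+54+54+110+83+103 = 692 → 02 b4.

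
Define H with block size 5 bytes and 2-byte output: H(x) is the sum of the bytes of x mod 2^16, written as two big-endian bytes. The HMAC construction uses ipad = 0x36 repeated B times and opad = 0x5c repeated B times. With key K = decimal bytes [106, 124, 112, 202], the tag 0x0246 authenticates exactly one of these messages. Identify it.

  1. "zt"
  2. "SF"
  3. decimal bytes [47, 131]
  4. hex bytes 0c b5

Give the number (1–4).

3

Key decimal bytes [106, 124, 112, 202] = 6a 7c 70 ca is 4 bytes ≤ B = 5; zero-pad to 5 bytes: K' = 6a 7c 70 ca 00.
K' ⊕ ipad = 5c 4a 46 fc 36; K' ⊕ opad = 36 20 2c 96 5c.
m1: inner = H(5c 4a 46 fc 36 7a 74) = 03 0c; tag = H(36 20 2c 96 5c 03 0c) = 0183
m2: inner = H(5c 4a 46 fc 36 53 46) = 02 b7; tag = H(36 20 2c 96 5c 02 b7) = 022d
m3: inner = H(5c 4a 46 fc 36 2f 83) = 02 d0; tag = H(36 20 2c 96 5c 02 d0) = 0246 ← matches
m4: inner = H(5c 4a 46 fc 36 0c b5) = 02 df; tag = H(36 20 2c 96 5c 02 df) = 0255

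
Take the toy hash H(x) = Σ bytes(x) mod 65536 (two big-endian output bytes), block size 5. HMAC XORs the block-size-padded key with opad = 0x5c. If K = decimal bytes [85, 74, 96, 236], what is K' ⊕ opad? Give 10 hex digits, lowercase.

Key decimal bytes [85, 74, 96, 236] = 55 4a 60 ec is 4 bytes ≤ B = 5; zero-pad to 5 bytes: K' = 55 4a 60 ec 00.
XOR each byte with 0x5c: 55⊕5c=09, 4a⊕5c=16, 60⊕5c=3c, ec⊕5c=b0, 00⊕5c=5c.

09163cb05c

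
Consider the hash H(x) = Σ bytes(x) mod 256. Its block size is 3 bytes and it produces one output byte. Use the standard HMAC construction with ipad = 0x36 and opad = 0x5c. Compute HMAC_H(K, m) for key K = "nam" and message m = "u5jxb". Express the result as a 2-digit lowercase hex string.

98

Key "nam" = 6e 61 6d is exactly B = 3 bytes: K' = 6e 61 6d.
K' ⊕ ipad = 58 57 5b.  K' ⊕ opad = 32 3d 31.
Inner input = (K'⊕ipad) ∥ m = 58 57 5b ∥ 75 35 6a 78 62.
Inner hash: sum = 88+87+91+117+53+106+120+98 = 760; mod 256 = 248 → f8.
Outer input = (K'⊕opad) ∥ inner = 32 3d 31 ∥ f8.
Outer hash (tag): sum = 50+61+49+248 = 408; mod 256 = 152 → 98.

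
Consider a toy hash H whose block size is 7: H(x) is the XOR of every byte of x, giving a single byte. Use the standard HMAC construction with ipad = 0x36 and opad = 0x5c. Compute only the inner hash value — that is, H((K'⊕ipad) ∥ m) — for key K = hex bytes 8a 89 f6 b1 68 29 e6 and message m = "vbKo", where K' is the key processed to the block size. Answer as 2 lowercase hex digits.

e5

Key hex bytes 8a 89 f6 b1 68 29 e6 is exactly B = 7 bytes: K' = 8a 89 f6 b1 68 29 e6.
K' ⊕ ipad = bc bf c0 87 5e 1f d0.
Inner input = bc bf c0 87 5e 1f d0 ∥ 76 62 4b 6f.
Inner hash: XOR bc⊕bf⊕c0⊕87⊕5e⊕1f⊕d0⊕76⊕62⊕4b⊕6f = e5.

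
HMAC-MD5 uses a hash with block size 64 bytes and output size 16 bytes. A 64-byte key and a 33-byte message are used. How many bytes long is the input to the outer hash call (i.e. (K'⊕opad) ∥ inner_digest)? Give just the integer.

Key is 64 ≤ 64 bytes, zero-padded: |K'| = 64.
Outer input = (K'⊕opad) ∥ H(inner) → 64 + 16 = 80 bytes.

80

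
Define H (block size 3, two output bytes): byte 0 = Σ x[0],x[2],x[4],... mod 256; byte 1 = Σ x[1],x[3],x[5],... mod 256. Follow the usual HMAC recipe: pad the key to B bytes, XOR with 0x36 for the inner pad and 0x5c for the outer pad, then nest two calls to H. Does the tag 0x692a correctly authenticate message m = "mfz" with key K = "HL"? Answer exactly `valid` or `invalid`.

Key "HL" = 48 4c is 2 bytes ≤ B = 3; zero-pad to 3 bytes: K' = 48 4c 00.
K' ⊕ ipad = 7e 7a 36; K' ⊕ opad = 14 10 5c.
Inner hash: even-index sum = 282 mod 256 = 26; odd-index sum = 353 mod 256 = 97 → 1a 61.
Outer hash (recomputed tag): even-index sum = 209 mod 256 = 209; odd-index sum = 42 mod 256 = 42 → d1 2a.
Recomputed tag = d12a; claimed = 692a → mismatch.

invalid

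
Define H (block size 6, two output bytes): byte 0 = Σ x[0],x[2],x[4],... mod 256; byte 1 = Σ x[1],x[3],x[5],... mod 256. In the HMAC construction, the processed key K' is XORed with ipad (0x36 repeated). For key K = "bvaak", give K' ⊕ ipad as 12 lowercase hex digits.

Key "bvaak" = 62 76 61 61 6b is 5 bytes ≤ B = 6; zero-pad to 6 bytes: K' = 62 76 61 61 6b 00.
XOR each byte with 0x36: 62⊕36=54, 76⊕36=40, 61⊕36=57, 61⊕36=57, 6b⊕36=5d, 00⊕36=36.

544057575d36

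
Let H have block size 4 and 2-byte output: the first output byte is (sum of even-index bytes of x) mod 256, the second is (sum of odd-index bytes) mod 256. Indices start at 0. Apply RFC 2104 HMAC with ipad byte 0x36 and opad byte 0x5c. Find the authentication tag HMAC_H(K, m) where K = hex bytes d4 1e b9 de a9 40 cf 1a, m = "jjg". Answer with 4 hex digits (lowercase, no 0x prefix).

ef66

Key hex bytes d4 1e b9 de a9 40 cf 1a is 8 bytes > B = 4, so hash it first: H(key) = 05 56, then zero-pad to 4 bytes: K' = 05 56 00 00.
K' ⊕ ipad = 33 60 36 36.  K' ⊕ opad = 59 0a 5c 5c.
Inner input = (K'⊕ipad) ∥ m = 33 60 36 36 ∥ 6a 6a 67.
Inner hash: even-index sum = 314 mod 256 = 58; odd-index sum = 256 mod 256 = 0 → 3a 00.
Outer input = (K'⊕opad) ∥ inner = 59 0a 5c 5c ∥ 3a 00.
Outer hash (tag): even-index sum = 239 mod 256 = 239; odd-index sum = 102 mod 256 = 102 → ef 66.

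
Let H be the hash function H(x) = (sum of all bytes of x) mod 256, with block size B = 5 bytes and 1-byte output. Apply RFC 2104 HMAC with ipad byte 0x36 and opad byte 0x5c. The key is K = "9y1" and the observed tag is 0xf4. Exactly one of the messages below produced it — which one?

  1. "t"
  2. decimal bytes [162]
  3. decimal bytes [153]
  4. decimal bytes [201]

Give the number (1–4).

Key "9y1" = 39 79 31 is 3 bytes ≤ B = 5; zero-pad to 5 bytes: K' = 39 79 31 00 00.
K' ⊕ ipad = 0f 4f 07 36 36; K' ⊕ opad = 65 25 6d 5c 5c.
m1: inner = H(0f 4f 07 36 36 74) = 45; tag = H(65 25 6d 5c 5c 45) = f4 ← matches
m2: inner = H(0f 4f 07 36 36 a2) = 73; tag = H(65 25 6d 5c 5c 73) = 22
m3: inner = H(0f 4f 07 36 36 99) = 6a; tag = H(65 25 6d 5c 5c 6a) = 19
m4: inner = H(0f 4f 07 36 36 c9) = 9a; tag = H(65 25 6d 5c 5c 9a) = 49

1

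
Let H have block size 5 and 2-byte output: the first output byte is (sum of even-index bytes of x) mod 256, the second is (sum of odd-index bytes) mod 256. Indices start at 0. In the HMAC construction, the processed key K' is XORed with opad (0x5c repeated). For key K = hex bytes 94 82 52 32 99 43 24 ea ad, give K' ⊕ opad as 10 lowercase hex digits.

0cbd5c5c5c

Key hex bytes 94 82 52 32 99 43 24 ea ad is 9 bytes > B = 5, so hash it first: H(key) = 50 e1, then zero-pad to 5 bytes: K' = 50 e1 00 00 00.
XOR each byte with 0x5c: 50⊕5c=0c, e1⊕5c=bd, 00⊕5c=5c, 00⊕5c=5c, 00⊕5c=5c.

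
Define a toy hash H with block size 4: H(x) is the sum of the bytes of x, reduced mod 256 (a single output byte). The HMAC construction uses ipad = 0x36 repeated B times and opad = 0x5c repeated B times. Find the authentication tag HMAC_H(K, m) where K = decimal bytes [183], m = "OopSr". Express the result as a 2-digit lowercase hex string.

Key decimal bytes [183] = b7 is 1 byte ≤ B = 4; zero-pad to 4 bytes: K' = b7 00 00 00.
K' ⊕ ipad = 81 36 36 36.  K' ⊕ opad = eb 5c 5c 5c.
Inner input = (K'⊕ipad) ∥ m = 81 36 36 36 ∥ 4f 6f 70 53 72.
Inner hash: sum = 129+54+54+54+79+111+112+83+114 = 790; mod 256 = 22 → 16.
Outer input = (K'⊕opad) ∥ inner = eb 5c 5c 5c ∥ 16.
Outer hash (tag): sum = 235+92+92+92+22 = 533; mod 256 = 21 → 15.

15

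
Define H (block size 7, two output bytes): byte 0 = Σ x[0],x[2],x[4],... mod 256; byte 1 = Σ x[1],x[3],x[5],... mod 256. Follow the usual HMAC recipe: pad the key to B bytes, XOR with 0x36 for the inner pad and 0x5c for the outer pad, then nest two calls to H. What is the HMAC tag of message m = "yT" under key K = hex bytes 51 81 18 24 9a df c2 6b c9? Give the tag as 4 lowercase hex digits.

a419

Key hex bytes 51 81 18 24 9a df c2 6b c9 is 9 bytes > B = 7, so hash it first: H(key) = 8e ef, then zero-pad to 7 bytes: K' = 8e ef 00 00 00 00 00.
K' ⊕ ipad = b8 d9 36 36 36 36 36.  K' ⊕ opad = d2 b3 5c 5c 5c 5c 5c.
Inner input = (K'⊕ipad) ∥ m = b8 d9 36 36 36 36 36 ∥ 79 54.
Inner hash: even-index sum = 430 mod 256 = 174; odd-index sum = 446 mod 256 = 190 → ae be.
Outer input = (K'⊕opad) ∥ inner = d2 b3 5c 5c 5c 5c 5c ∥ ae be.
Outer hash (tag): even-index sum = 676 mod 256 = 164; odd-index sum = 537 mod 256 = 25 → a4 19.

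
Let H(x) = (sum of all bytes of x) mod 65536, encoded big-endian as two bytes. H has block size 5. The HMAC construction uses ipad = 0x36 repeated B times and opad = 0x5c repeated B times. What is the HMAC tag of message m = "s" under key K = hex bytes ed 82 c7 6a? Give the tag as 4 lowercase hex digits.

Key hex bytes ed 82 c7 6a is 4 bytes ≤ B = 5; zero-pad to 5 bytes: K' = ed 82 c7 6a 00.
K' ⊕ ipad = db b4 f1 5c 36.  K' ⊕ opad = b1 de 9b 36 5c.
Inner input = (K'⊕ipad) ∥ m = db b4 f1 5c 36 ∥ 73.
Inner hash: sum = 219+180+241+92+54+115 = 901 → 03 85.
Outer input = (K'⊕opad) ∥ inner = b1 de 9b 36 5c ∥ 03 85.
Outer hash (tag): sum = 177+222+155+54+92+3+133 = 836 → 03 44.

0344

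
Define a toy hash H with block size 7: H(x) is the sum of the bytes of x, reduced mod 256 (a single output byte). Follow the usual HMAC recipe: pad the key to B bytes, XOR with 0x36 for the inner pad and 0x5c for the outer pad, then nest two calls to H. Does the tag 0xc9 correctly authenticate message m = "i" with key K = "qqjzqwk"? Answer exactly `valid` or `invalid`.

valid

Key "qqjzqwk" = 71 71 6a 7a 71 77 6b is exactly B = 7 bytes: K' = 71 71 6a 7a 71 77 6b.
K' ⊕ ipad = 47 47 5c 4c 47 41 5d; K' ⊕ opad = 2d 2d 36 26 2d 2b 37.
Inner hash: sum = 71+71+92+76+71+65+93+105 = 644; mod 256 = 132 → 84.
Outer hash (recomputed tag): sum = 45+45+54+38+45+43+55+132 = 457; mod 256 = 201 → c9.
Recomputed tag = c9; claimed = c9 → match.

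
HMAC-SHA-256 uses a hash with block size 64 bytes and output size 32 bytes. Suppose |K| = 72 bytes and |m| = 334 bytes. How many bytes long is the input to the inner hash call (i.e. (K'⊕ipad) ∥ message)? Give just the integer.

Key is 72 > 64 bytes, so it is hashed to 32 bytes then zero-padded to 64: |K'| = 64.
Inner input = (K'⊕ipad) ∥ m → 64 + 334 = 398 bytes.

398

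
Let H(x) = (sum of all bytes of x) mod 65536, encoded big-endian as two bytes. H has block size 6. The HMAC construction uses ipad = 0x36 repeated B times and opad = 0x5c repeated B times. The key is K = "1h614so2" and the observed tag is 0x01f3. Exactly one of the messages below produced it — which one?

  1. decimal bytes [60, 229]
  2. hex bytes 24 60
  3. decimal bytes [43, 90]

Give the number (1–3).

Key "1h614so2" = 31 68 36 31 34 73 6f 32 is 8 bytes > B = 6, so hash it first: H(key) = 02 48, then zero-pad to 6 bytes: K' = 02 48 00 00 00 00.
K' ⊕ ipad = 34 7e 36 36 36 36; K' ⊕ opad = 5e 14 5c 5c 5c 5c.
m1: inner = H(34 7e 36 36 36 36 3c e5) = 02 ab; tag = H(5e 14 5c 5c 5c 5c 02 ab) = 028f
m2: inner = H(34 7e 36 36 36 36 24 60) = 02 0e; tag = H(5e 14 5c 5c 5c 5c 02 0e) = 01f2
m3: inner = H(34 7e 36 36 36 36 2b 5a) = 02 0f; tag = H(5e 14 5c 5c 5c 5c 02 0f) = 01f3 ← matches

3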